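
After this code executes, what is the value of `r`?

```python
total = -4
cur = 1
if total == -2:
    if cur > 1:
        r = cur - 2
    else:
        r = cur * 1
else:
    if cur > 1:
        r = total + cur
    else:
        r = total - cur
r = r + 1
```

-4

total=-4, cur=1
total == -2 is False; cur > 1 is False
→ r = total - cur = -5
r = (-5)+1 = -4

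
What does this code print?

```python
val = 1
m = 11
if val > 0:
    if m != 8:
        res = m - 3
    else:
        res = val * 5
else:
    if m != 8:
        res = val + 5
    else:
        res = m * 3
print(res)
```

8

val=1, m=11
val > 0 is True; m != 8 is True
→ res = m - 3 = 8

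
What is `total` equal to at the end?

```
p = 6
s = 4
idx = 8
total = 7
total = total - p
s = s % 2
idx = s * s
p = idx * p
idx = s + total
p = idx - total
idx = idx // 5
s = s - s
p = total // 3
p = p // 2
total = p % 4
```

total = 7-6 = 1
s = 4%2 = 0
idx = 0*0 = 0
p = 0*6 = 0
idx = 0+1 = 1
p = 1-1 = 0
idx = 1//5 = 0
s = 0-0 = 0
p = 1//3 = 0
p = 0//2 = 0
total = 0%4 = 0

0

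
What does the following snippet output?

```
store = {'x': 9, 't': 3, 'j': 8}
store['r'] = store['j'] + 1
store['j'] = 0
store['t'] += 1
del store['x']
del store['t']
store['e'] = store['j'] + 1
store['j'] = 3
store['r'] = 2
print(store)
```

store['r'] = store['j']+1 = 9 → {'x': 9, 't': 3, 'j': 8, 'r': 9}
store['j'] = 0 → {'x': 9, 't': 3, 'j': 0, 'r': 9}
store['t'] = 3+1 = 4 → {'x': 9, 't': 4, 'j': 0, 'r': 9}
del 'x' → {'t': 4, 'j': 0, 'r': 9}
del 't' → {'j': 0, 'r': 9}
store['e'] = store['j']+1 = 1 → {'j': 0, 'r': 9, 'e': 1}
store['j'] = 3 → {'j': 3, 'r': 9, 'e': 1}
store['r'] = 2 → {'j': 3, 'r': 2, 'e': 1}

{'j': 3, 'r': 2, 'e': 1}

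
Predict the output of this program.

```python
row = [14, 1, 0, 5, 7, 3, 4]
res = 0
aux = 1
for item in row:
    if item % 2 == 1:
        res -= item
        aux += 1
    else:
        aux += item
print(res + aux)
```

7

item=14: not odd; aux=15
item=1: odd, res = 0-1 = -1; aux=16
item=0: not odd; aux=16
item=5: odd, res = (-1)-5 = -6; aux=17
item=7: odd, res = (-6)-7 = -13; aux=18
item=3: odd, res = (-13)-3 = -16; aux=19
item=4: not odd; aux=23
res+aux = (-16)+23 = 7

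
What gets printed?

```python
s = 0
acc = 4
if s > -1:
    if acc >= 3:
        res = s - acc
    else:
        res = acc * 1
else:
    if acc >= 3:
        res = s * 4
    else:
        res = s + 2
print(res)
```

-4

s=0, acc=4
s > -1 is True; acc >= 3 is True
→ res = s - acc = -4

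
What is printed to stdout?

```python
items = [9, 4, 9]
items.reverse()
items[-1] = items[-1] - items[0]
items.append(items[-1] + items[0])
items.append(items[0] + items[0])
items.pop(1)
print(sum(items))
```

36

reverse → [9, 4, 9]
items[-1] = items[-1]-items[0] = 9-9 = 0 → [9, 4, 0]
append items[-1]+items[0] = 0+9 = 9 → [9, 4, 0, 9]
append items[0]+items[0] = 9+9 = 18 → [9, 4, 0, 9, 18]
pop(1) removes 4 → [9, 0, 9, 18]
sum = 36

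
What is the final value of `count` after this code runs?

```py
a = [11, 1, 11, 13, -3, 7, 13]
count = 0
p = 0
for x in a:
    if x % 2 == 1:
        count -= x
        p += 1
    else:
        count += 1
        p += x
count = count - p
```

x=11: odd, count = 0-11 = -11; p=1
x=1: odd, count = (-11)-1 = -12; p=2
x=11: odd, count = (-12)-11 = -23; p=3
x=13: odd, count = (-23)-13 = -36; p=4
x=-3: odd, count = (-36)-(-3) = -33; p=5
x=7: odd, count = (-33)-7 = -40; p=6
x=13: odd, count = (-40)-13 = -53; p=7
count-p = (-53)-7 = -60

-60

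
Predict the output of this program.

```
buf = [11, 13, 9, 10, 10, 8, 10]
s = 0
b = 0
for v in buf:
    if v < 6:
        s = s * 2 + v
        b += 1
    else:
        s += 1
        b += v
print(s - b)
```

v=11: not <6, s = 0+1 = 1; b=11
v=13: not <6, s = 1+1 = 2; b=24
v=9: not <6, s = 2+1 = 3; b=33
v=10: not <6, s = 3+1 = 4; b=43
v=10: not <6, s = 4+1 = 5; b=53
v=8: not <6, s = 5+1 = 6; b=61
v=10: not <6, s = 6+1 = 7; b=71
s-b = 7-71 = -64

-64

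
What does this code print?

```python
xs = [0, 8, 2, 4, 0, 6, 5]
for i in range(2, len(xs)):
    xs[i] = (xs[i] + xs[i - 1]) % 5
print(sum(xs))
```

i=2: xs[2] = (2+8)%5 = 0 → [0, 8, 0, 4, 0, 6, 5]
i=3: xs[3] = (4+0)%5 = 4 → [0, 8, 0, 4, 0, 6, 5]
i=4: xs[4] = (0+4)%5 = 4 → [0, 8, 0, 4, 4, 6, 5]
i=5: xs[5] = (6+4)%5 = 0 → [0, 8, 0, 4, 4, 0, 5]
i=6: xs[6] = (5+0)%5 = 0 → [0, 8, 0, 4, 4, 0, 0]
sum = 16

16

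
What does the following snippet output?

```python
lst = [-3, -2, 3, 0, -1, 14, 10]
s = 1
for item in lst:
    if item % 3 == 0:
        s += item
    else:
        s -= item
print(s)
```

item=-3: %3==0, s = 1+(-3) = -2
item=-2: not %3==0, s = (-2)-(-2) = 0
item=3: %3==0, s = 0+3 = 3
item=0: %3==0, s = 3+0 = 3
item=-1: not %3==0, s = 3-(-1) = 4
item=14: not %3==0, s = 4-14 = -10
item=10: not %3==0, s = (-10)-10 = -20

-20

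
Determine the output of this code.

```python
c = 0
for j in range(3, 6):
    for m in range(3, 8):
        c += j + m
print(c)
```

j=3,m=3: c = 0+6 = 6
j=3,m=4: c = 6+7 = 13
j=3,m=5: c = 13+8 = 21
j=3,m=6: c = 21+9 = 30
j=3,m=7: c = 30+10 = 40
j=4,m=3: c = 40+7 = 47
j=4,m=4: c = 47+8 = 55
j=4,m=5: c = 55+9 = 64
j=4,m=6: c = 64+10 = 74
j=4,m=7: c = 74+11 = 85
j=5,m=3: c = 85+8 = 93
j=5,m=4: c = 93+9 = 102
j=5,m=5: c = 102+10 = 112
j=5,m=6: c = 112+11 = 123
j=5,m=7: c = 123+12 = 135

135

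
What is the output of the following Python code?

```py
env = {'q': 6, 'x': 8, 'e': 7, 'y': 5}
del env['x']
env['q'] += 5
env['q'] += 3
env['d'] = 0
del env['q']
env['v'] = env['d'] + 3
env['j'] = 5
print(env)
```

del 'x' → {'q': 6, 'e': 7, 'y': 5}
env['q'] = 6+5 = 11 → {'q': 11, 'e': 7, 'y': 5}
env['q'] = 11+3 = 14 → {'q': 14, 'e': 7, 'y': 5}
env['d'] = 0 → {'q': 14, 'e': 7, 'y': 5, 'd': 0}
del 'q' → {'e': 7, 'y': 5, 'd': 0}
env['v'] = env['d']+3 = 3 → {'e': 7, 'y': 5, 'd': 0, 'v': 3}
env['j'] = 5 → {'e': 7, 'y': 5, 'd': 0, 'v': 3, 'j': 5}

{'e': 7, 'y': 5, 'd': 0, 'v': 3, 'j': 5}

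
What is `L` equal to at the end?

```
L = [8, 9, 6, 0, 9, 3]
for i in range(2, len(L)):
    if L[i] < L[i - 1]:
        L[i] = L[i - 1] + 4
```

[8, 9, 13, 17, 21, 25]

i=2: 6<9, L[2] = 9+4 = 13 → [8, 9, 13, 0, 9, 3]
i=3: 0<13, L[3] = 13+4 = 17 → [8, 9, 13, 17, 9, 3]
i=4: 9<17, L[4] = 17+4 = 21 → [8, 9, 13, 17, 21, 3]
i=5: 3<21, L[5] = 21+4 = 25 → [8, 9, 13, 17, 21, 25]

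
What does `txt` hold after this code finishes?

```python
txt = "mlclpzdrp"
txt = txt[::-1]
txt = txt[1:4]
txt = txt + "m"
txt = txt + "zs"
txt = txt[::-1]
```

'szmzdr'

reverse → 'prdzplclm'
slice [1:4] → 'rdz'
+ 'm' → 'rdzm'
+ 'zs' → 'rdzmzs'
reverse → 'szmzdr'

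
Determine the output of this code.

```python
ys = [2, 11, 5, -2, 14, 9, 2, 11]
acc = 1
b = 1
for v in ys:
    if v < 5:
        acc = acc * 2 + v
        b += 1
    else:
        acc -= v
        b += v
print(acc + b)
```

v=2: <5, acc = 1*2+2 = 4; b=2
v=11: not <5, acc = 4-11 = -7; b=13
v=5: not <5, acc = (-7)-5 = -12; b=18
v=-2: <5, acc = (-12)*2+(-2) = -26; b=19
v=14: not <5, acc = (-26)-14 = -40; b=33
v=9: not <5, acc = (-40)-9 = -49; b=42
v=2: <5, acc = (-49)*2+2 = -96; b=43
v=11: not <5, acc = (-96)-11 = -107; b=54
acc+b = (-107)+54 = -53

-53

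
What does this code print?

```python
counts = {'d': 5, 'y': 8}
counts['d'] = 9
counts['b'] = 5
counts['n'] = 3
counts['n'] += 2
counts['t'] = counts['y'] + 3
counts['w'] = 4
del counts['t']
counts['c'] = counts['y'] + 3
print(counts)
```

{'d': 9, 'y': 8, 'b': 5, 'n': 5, 'w': 4, 'c': 11}

counts['d'] = 9 → {'d': 9, 'y': 8}
counts['b'] = 5 → {'d': 9, 'y': 8, 'b': 5}
counts['n'] = 3 → {'d': 9, 'y': 8, 'b': 5, 'n': 3}
counts['n'] = 3+2 = 5 → {'d': 9, 'y': 8, 'b': 5, 'n': 5}
counts['t'] = counts['y']+3 = 11 → {'d': 9, 'y': 8, 'b': 5, 'n': 5, 't': 11}
counts['w'] = 4 → {'d': 9, 'y': 8, 'b': 5, 'n': 5, 't': 11, 'w': 4}
del 't' → {'d': 9, 'y': 8, 'b': 5, 'n': 5, 'w': 4}
counts['c'] = counts['y']+3 = 11 → {'d': 9, 'y': 8, 'b': 5, 'n': 5, 'w': 4, 'c': 11}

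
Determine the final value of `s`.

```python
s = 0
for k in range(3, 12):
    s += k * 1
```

63

k=3: s = 0+3*1 = 3
k=4: s = 3+4*1 = 7
k=5: s = 7+5*1 = 12
k=6: s = 12+6*1 = 18
k=7: s = 18+7*1 = 25
k=8: s = 25+8*1 = 33
k=9: s = 33+9*1 = 42
k=10: s = 42+10*1 = 52
k=11: s = 52+11*1 = 63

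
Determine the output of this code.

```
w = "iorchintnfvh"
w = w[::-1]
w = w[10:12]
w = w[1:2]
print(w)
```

reverse → 'hvfntnihcroi'
slice [10:12] → 'oi'
slice [1:2] → 'i'

i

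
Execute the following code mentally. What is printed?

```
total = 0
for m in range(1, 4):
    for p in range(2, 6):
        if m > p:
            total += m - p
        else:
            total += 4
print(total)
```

m=1,p=2: not 1>2, total = 0+4 = 4
m=1,p=3: not 1>3, total = 4+4 = 8
m=1,p=4: not 1>4, total = 8+4 = 12
m=1,p=5: not 1>5, total = 12+4 = 16
m=2,p=2: not 2>2, total = 16+4 = 20
m=2,p=3: not 2>3, total = 20+4 = 24
m=2,p=4: not 2>4, total = 24+4 = 28
m=2,p=5: not 2>5, total = 28+4 = 32
m=3,p=2: 3>2, total = 32+1 = 33
m=3,p=3: not 3>3, total = 33+4 = 37
m=3,p=4: not 3>4, total = 37+4 = 41
m=3,p=5: not 3>5, total = 41+4 = 45

45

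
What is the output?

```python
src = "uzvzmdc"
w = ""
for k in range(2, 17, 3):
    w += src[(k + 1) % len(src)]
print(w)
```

zcvdz

k=2: add src[3]='z' → 'z'
k=5: add src[6]='c' → 'zc'
k=8: add src[2]='v' → 'zcv'
k=11: add src[5]='d' → 'zcvd'
k=14: add src[1]='z' → 'zcvdz'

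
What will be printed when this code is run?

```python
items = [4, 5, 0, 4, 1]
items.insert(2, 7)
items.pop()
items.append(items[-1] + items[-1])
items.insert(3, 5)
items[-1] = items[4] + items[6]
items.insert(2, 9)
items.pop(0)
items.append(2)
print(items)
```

insert 7 at 2 → [4, 5, 7, 0, 4, 1]
pop() removes 1 → [4, 5, 7, 0, 4]
append items[-1]+items[-1] = 4+4 = 8 → [4, 5, 7, 0, 4, 8]
insert 5 at 3 → [4, 5, 7, 5, 0, 4, 8]
items[-1] = items[4]+items[6] = 0+8 = 8 → [4, 5, 7, 5, 0, 4, 8]
insert 9 at 2 → [4, 5, 9, 7, 5, 0, 4, 8]
pop(0) removes 4 → [5, 9, 7, 5, 0, 4, 8]
append 2 → [5, 9, 7, 5, 0, 4, 8, 2]

[5, 9, 7, 5, 0, 4, 8, 2]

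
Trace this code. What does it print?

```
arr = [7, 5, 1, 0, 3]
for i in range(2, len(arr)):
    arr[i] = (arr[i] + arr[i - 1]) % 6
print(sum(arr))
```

i=2: arr[2] = (1+5)%6 = 0 → [7, 5, 0, 0, 3]
i=3: arr[3] = (0+0)%6 = 0 → [7, 5, 0, 0, 3]
i=4: arr[4] = (3+0)%6 = 3 → [7, 5, 0, 0, 3]
sum = 15

15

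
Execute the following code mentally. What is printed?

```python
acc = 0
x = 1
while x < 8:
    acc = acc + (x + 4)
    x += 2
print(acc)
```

32

x=1: acc = 0+5 = 5
x=3: acc = 5+7 = 12
x=5: acc = 12+9 = 21
x=7: acc = 21+11 = 32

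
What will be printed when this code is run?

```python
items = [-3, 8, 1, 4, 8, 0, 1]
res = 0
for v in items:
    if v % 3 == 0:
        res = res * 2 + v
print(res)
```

-6

v=-3: %3==0, res = 0*2+(-3) = -3
v=8: not %3==0
v=1: not %3==0
v=4: not %3==0
v=8: not %3==0
v=0: %3==0, res = (-3)*2+0 = -6
v=1: not %3==0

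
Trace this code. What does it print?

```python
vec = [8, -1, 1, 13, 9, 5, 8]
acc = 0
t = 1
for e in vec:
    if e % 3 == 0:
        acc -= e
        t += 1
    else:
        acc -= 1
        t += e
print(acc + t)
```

21

e=8: not %3==0, acc = 0-1 = -1; t=9
e=-1: not %3==0, acc = (-1)-1 = -2; t=8
e=1: not %3==0, acc = (-2)-1 = -3; t=9
e=13: not %3==0, acc = (-3)-1 = -4; t=22
e=9: %3==0, acc = (-4)-9 = -13; t=23
e=5: not %3==0, acc = (-13)-1 = -14; t=28
e=8: not %3==0, acc = (-14)-1 = -15; t=36
acc+t = (-15)+36 = 21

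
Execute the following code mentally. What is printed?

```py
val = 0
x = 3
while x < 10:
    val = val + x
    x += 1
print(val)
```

x=3: val = 0+3 = 3
x=4: val = 3+4 = 7
x=5: val = 7+5 = 12
x=6: val = 12+6 = 18
x=7: val = 18+7 = 25
x=8: val = 25+8 = 33
x=9: val = 33+9 = 42

42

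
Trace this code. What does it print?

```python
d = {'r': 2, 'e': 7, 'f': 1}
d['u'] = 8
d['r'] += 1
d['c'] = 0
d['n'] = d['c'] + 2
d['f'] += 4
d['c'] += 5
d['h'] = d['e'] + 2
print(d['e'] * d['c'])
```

d['u'] = 8 → {'r': 2, 'e': 7, 'f': 1, 'u': 8}
d['r'] = 2+1 = 3 → {'r': 3, 'e': 7, 'f': 1, 'u': 8}
d['c'] = 0 → {'r': 3, 'e': 7, 'f': 1, 'u': 8, 'c': 0}
d['n'] = d['c']+2 = 2 → {'r': 3, 'e': 7, 'f': 1, 'u': 8, 'c': 0, 'n': 2}
d['f'] = 1+4 = 5 → {'r': 3, 'e': 7, 'f': 5, 'u': 8, 'c': 0, 'n': 2}
d['c'] = 0+5 = 5 → {'r': 3, 'e': 7, 'f': 5, 'u': 8, 'c': 5, 'n': 2}
d['h'] = d['e']+2 = 9 → {'r': 3, 'e': 7, 'f': 5, 'u': 8, 'c': 5, 'n': 2, 'h': 9}
d['e']*d['c'] = 7*5 = 35

35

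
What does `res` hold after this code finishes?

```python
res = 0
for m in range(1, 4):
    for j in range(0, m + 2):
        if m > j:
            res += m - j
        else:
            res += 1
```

m=1,j=0: 1>0, res = 0+1 = 1
m=1,j=1: not 1>1, res = 1+1 = 2
m=1,j=2: not 1>2, res = 2+1 = 3
m=2,j=0: 2>0, res = 3+2 = 5
m=2,j=1: 2>1, res = 5+1 = 6
m=2,j=2: not 2>2, res = 6+1 = 7
m=2,j=3: not 2>3, res = 7+1 = 8
m=3,j=0: 3>0, res = 8+3 = 11
m=3,j=1: 3>1, res = 11+2 = 13
m=3,j=2: 3>2, res = 13+1 = 14
m=3,j=3: not 3>3, res = 14+1 = 15
m=3,j=4: not 3>4, res = 15+1 = 16

16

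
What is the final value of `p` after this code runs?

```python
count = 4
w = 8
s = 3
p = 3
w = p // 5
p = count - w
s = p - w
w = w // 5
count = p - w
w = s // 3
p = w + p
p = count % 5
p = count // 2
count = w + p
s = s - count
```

w = 3//5 = 0
p = 4-0 = 4
s = 4-0 = 4
w = 0//5 = 0
count = 4-0 = 4
w = 4//3 = 1
p = 1+4 = 5
p = 4%5 = 4
p = 4//2 = 2
count = 1+2 = 3
s = 4-3 = 1

2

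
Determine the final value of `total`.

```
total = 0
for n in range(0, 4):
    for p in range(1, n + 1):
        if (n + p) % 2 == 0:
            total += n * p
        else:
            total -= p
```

14

n=1,p=1: even sum, total = 0+1 = 1
n=2,p=1: odd sum, total = 1-1 = 0
n=2,p=2: even sum, total = 0+4 = 4
n=3,p=1: even sum, total = 4+3 = 7
n=3,p=2: odd sum, total = 7-2 = 5
n=3,p=3: even sum, total = 5+9 = 14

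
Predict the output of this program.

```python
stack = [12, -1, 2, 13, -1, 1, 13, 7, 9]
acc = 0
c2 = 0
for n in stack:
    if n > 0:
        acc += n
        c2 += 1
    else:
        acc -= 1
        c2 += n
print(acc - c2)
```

n=12: >0, acc = 0+12 = 12; c2=1
n=-1: not >0, acc = 12-1 = 11; c2=0
n=2: >0, acc = 11+2 = 13; c2=1
n=13: >0, acc = 13+13 = 26; c2=2
n=-1: not >0, acc = 26-1 = 25; c2=1
n=1: >0, acc = 25+1 = 26; c2=2
n=13: >0, acc = 26+13 = 39; c2=3
n=7: >0, acc = 39+7 = 46; c2=4
n=9: >0, acc = 46+9 = 55; c2=5
acc-c2 = 55-5 = 50

50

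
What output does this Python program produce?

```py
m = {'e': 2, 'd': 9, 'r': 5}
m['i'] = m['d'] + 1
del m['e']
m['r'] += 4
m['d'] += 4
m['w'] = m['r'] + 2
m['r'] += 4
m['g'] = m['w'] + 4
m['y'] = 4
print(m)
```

{'d': 13, 'r': 13, 'i': 10, 'w': 11, 'g': 15, 'y': 4}

m['i'] = m['d']+1 = 10 → {'e': 2, 'd': 9, 'r': 5, 'i': 10}
del 'e' → {'d': 9, 'r': 5, 'i': 10}
m['r'] = 5+4 = 9 → {'d': 9, 'r': 9, 'i': 10}
m['d'] = 9+4 = 13 → {'d': 13, 'r': 9, 'i': 10}
m['w'] = m['r']+2 = 11 → {'d': 13, 'r': 9, 'i': 10, 'w': 11}
m['r'] = 9+4 = 13 → {'d': 13, 'r': 13, 'i': 10, 'w': 11}
m['g'] = m['w']+4 = 15 → {'d': 13, 'r': 13, 'i': 10, 'w': 11, 'g': 15}
m['y'] = 4 → {'d': 13, 'r': 13, 'i': 10, 'w': 11, 'g': 15, 'y': 4}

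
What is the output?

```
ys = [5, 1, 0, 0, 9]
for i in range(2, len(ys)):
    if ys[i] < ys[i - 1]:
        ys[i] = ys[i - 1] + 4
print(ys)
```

[5, 1, 5, 9, 9]

i=2: 0<1, ys[2] = 1+4 = 5 → [5, 1, 5, 0, 9]
i=3: 0<5, ys[3] = 5+4 = 9 → [5, 1, 5, 9, 9]
i=4: 9>=9, unchanged → [5, 1, 5, 9, 9]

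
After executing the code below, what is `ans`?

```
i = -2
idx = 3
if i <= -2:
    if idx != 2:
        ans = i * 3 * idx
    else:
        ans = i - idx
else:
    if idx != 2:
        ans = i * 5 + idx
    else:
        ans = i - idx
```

-18

i=-2, idx=3
i <= -2 is True; idx != 2 is True
→ ans = i * 3 * idx = -18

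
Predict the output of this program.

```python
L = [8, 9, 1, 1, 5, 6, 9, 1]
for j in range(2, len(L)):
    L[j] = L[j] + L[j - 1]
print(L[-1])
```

32

j=2: L[2] = 1+9 = 10 → [8, 9, 10, 1, 5, 6, 9, 1]
j=3: L[3] = 1+10 = 11 → [8, 9, 10, 11, 5, 6, 9, 1]
j=4: L[4] = 5+11 = 16 → [8, 9, 10, 11, 16, 6, 9, 1]
j=5: L[5] = 6+16 = 22 → [8, 9, 10, 11, 16, 22, 9, 1]
j=6: L[6] = 9+22 = 31 → [8, 9, 10, 11, 16, 22, 31, 1]
j=7: L[7] = 1+31 = 32 → [8, 9, 10, 11, 16, 22, 31, 32]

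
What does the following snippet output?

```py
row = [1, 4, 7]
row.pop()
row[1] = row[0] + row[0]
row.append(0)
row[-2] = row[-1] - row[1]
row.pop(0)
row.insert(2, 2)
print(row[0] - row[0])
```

0

pop() removes 7 → [1, 4]
row[1] = row[0]+row[0] = 1+1 = 2 → [1, 2]
append 0 → [1, 2, 0]
row[-2] = row[-1]-row[1] = 0-2 = -2 → [1, -2, 0]
pop(0) removes 1 → [-2, 0]
insert 2 at 2 → [-2, 0, 2]
row[0]-row[0] = (-2)-(-2) = 0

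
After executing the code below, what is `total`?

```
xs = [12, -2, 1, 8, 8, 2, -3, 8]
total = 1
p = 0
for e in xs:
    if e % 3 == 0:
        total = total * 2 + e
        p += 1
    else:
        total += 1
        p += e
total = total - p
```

e=12: %3==0, total = 1*2+12 = 14; p=1
e=-2: not %3==0, total = 14+1 = 15; p=-1
e=1: not %3==0, total = 15+1 = 16; p=0
e=8: not %3==0, total = 16+1 = 17; p=8
e=8: not %3==0, total = 17+1 = 18; p=16
e=2: not %3==0, total = 18+1 = 19; p=18
e=-3: %3==0, total = 19*2+(-3) = 35; p=19
e=8: not %3==0, total = 35+1 = 36; p=27
total-p = 36-27 = 9

9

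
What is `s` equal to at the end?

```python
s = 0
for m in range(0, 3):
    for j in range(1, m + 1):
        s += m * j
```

7

m=1,j=1: s = 0+1 = 1
m=2,j=1: s = 1+2 = 3
m=2,j=2: s = 3+4 = 7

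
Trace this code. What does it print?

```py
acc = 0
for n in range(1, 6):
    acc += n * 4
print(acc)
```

60

n=1: acc = 0+1*4 = 4
n=2: acc = 4+2*4 = 12
n=3: acc = 12+3*4 = 24
n=4: acc = 24+4*4 = 40
n=5: acc = 40+5*4 = 60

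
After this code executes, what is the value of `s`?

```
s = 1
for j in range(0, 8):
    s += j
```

29

j=0: s = 1+0 = 1
j=1: s = 1+1 = 2
j=2: s = 2+2 = 4
j=3: s = 4+3 = 7
j=4: s = 7+4 = 11
j=5: s = 11+5 = 16
j=6: s = 16+6 = 22
j=7: s = 22+7 = 29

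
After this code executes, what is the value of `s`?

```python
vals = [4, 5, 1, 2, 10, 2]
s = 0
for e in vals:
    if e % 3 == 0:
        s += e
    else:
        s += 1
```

e=4: not %3==0, s = 0+1 = 1
e=5: not %3==0, s = 1+1 = 2
e=1: not %3==0, s = 2+1 = 3
e=2: not %3==0, s = 3+1 = 4
e=10: not %3==0, s = 4+1 = 5
e=2: not %3==0, s = 5+1 = 6

6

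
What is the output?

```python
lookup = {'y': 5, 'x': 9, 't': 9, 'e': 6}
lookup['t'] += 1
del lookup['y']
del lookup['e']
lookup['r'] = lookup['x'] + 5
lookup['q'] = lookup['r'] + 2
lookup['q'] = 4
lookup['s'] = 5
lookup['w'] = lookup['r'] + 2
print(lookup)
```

{'x': 9, 't': 10, 'r': 14, 'q': 4, 's': 5, 'w': 16}

lookup['t'] = 9+1 = 10 → {'y': 5, 'x': 9, 't': 10, 'e': 6}
del 'y' → {'x': 9, 't': 10, 'e': 6}
del 'e' → {'x': 9, 't': 10}
lookup['r'] = lookup['x']+5 = 14 → {'x': 9, 't': 10, 'r': 14}
lookup['q'] = lookup['r']+2 = 16 → {'x': 9, 't': 10, 'r': 14, 'q': 16}
lookup['q'] = 4 → {'x': 9, 't': 10, 'r': 14, 'q': 4}
lookup['s'] = 5 → {'x': 9, 't': 10, 'r': 14, 'q': 4, 's': 5}
lookup['w'] = lookup['r']+2 = 16 → {'x': 9, 't': 10, 'r': 14, 'q': 4, 's': 5, 'w': 16}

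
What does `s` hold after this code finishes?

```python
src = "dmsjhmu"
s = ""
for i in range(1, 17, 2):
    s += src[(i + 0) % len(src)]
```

i=1: add src[1]='m' → 'm'
i=3: add src[3]='j' → 'mj'
i=5: add src[5]='m' → 'mjm'
i=7: add src[0]='d' → 'mjmd'
i=9: add src[2]='s' → 'mjmds'
i=11: add src[4]='h' → 'mjmdsh'
i=13: add src[6]='u' → 'mjmdshu'
i=15: add src[1]='m' → 'mjmdshum'

'mjmdshum'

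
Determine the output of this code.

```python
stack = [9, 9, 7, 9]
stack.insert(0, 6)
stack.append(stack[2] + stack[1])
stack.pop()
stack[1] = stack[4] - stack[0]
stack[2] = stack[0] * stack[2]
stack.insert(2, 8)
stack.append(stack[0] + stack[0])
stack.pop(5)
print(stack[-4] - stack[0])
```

insert 6 at 0 → [6, 9, 9, 7, 9]
append stack[2]+stack[1] = 9+9 = 18 → [6, 9, 9, 7, 9, 18]
pop() removes 18 → [6, 9, 9, 7, 9]
stack[1] = stack[4]-stack[0] = 9-6 = 3 → [6, 3, 9, 7, 9]
stack[2] = stack[0]*stack[2] = 6*9 = 54 → [6, 3, 54, 7, 9]
insert 8 at 2 → [6, 3, 8, 54, 7, 9]
append stack[0]+stack[0] = 6+6 = 12 → [6, 3, 8, 54, 7, 9, 12]
pop(5) removes 9 → [6, 3, 8, 54, 7, 12]
stack[-4]-stack[0] = 8-6 = 2

2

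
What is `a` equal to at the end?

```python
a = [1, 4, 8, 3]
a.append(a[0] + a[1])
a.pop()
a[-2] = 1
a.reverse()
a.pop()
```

append a[0]+a[1] = 1+4 = 5 → [1, 4, 8, 3, 5]
pop() removes 5 → [1, 4, 8, 3]
a[-2] = 1 → [1, 4, 1, 3]
reverse → [3, 1, 4, 1]
pop() removes 1 → [3, 1, 4]

[3, 1, 4]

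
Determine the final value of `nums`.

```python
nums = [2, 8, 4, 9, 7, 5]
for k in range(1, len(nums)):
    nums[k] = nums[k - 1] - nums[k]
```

k=1: nums[1] = 2-8 = -6 → [2, -6, 4, 9, 7, 5]
k=2: nums[2] = (-6)-4 = -10 → [2, -6, -10, 9, 7, 5]
k=3: nums[3] = (-10)-9 = -19 → [2, -6, -10, -19, 7, 5]
k=4: nums[4] = (-19)-7 = -26 → [2, -6, -10, -19, -26, 5]
k=5: nums[5] = (-26)-5 = -31 → [2, -6, -10, -19, -26, -31]

[2, -6, -10, -19, -26, -31]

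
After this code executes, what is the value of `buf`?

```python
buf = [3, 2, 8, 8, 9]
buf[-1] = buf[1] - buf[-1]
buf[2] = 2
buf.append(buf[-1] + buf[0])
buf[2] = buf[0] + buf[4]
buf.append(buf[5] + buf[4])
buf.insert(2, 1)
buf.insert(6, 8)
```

buf[-1] = buf[1]-buf[-1] = 2-9 = -7 → [3, 2, 8, 8, -7]
buf[2] = 2 → [3, 2, 2, 8, -7]
append buf[-1]+buf[0] = (-7)+3 = -4 → [3, 2, 2, 8, -7, -4]
buf[2] = buf[0]+buf[4] = 3+(-7) = -4 → [3, 2, -4, 8, -7, -4]
append buf[5]+buf[4] = (-4)+(-7) = -11 → [3, 2, -4, 8, -7, -4, -11]
insert 1 at 2 → [3, 2, 1, -4, 8, -7, -4, -11]
insert 8 at 6 → [3, 2, 1, -4, 8, -7, 8, -4, -11]

[3, 2, 1, -4, 8, -7, 8, -4, -11]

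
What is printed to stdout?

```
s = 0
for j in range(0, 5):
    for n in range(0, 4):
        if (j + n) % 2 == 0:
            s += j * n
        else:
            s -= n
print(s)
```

12

j=0,n=0: even sum, s = 0+0 = 0
j=0,n=1: odd sum, s = 0-1 = -1
j=0,n=2: even sum, s = (-1)+0 = -1
j=0,n=3: odd sum, s = (-1)-3 = -4
j=1,n=0: odd sum, s = (-4)-0 = -4
j=1,n=1: even sum, s = (-4)+1 = -3
j=1,n=2: odd sum, s = (-3)-2 = -5
j=1,n=3: even sum, s = (-5)+3 = -2
j=2,n=0: even sum, s = (-2)+0 = -2
j=2,n=1: odd sum, s = (-2)-1 = -3
j=2,n=2: even sum, s = (-3)+4 = 1
j=2,n=3: odd sum, s = 1-3 = -2
j=3,n=0: odd sum, s = (-2)-0 = -2
j=3,n=1: even sum, s = (-2)+3 = 1
j=3,n=2: odd sum, s = 1-2 = -1
j=3,n=3: even sum, s = (-1)+9 = 8
j=4,n=0: even sum, s = 8+0 = 8
j=4,n=1: odd sum, s = 8-1 = 7
j=4,n=2: even sum, s = 7+8 = 15
j=4,n=3: odd sum, s = 15-3 = 12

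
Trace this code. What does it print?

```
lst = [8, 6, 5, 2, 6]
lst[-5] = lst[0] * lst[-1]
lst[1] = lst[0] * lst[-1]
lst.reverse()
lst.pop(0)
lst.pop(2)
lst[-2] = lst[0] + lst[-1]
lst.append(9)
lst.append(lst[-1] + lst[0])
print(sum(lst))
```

lst[-5] = lst[0]*lst[-1] = 8*6 = 48 → [48, 6, 5, 2, 6]
lst[1] = lst[0]*lst[-1] = 48*6 = 288 → [48, 288, 5, 2, 6]
reverse → [6, 2, 5, 288, 48]
pop(0) removes 6 → [2, 5, 288, 48]
pop(2) removes 288 → [2, 5, 48]
lst[-2] = lst[0]+lst[-1] = 2+48 = 50 → [2, 50, 48]
append 9 → [2, 50, 48, 9]
append lst[-1]+lst[0] = 9+2 = 11 → [2, 50, 48, 9, 11]
sum = 120

120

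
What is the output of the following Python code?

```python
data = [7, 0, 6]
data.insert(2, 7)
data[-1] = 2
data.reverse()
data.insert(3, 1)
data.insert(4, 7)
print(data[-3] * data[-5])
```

insert 7 at 2 → [7, 0, 7, 6]
data[-1] = 2 → [7, 0, 7, 2]
reverse → [2, 7, 0, 7]
insert 1 at 3 → [2, 7, 0, 1, 7]
insert 7 at 4 → [2, 7, 0, 1, 7, 7]
data[-3]*data[-5] = 1*7 = 7

7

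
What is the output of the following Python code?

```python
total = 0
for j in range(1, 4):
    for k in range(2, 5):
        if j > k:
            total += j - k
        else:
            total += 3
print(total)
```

25

j=1,k=2: not 1>2, total = 0+3 = 3
j=1,k=3: not 1>3, total = 3+3 = 6
j=1,k=4: not 1>4, total = 6+3 = 9
j=2,k=2: not 2>2, total = 9+3 = 12
j=2,k=3: not 2>3, total = 12+3 = 15
j=2,k=4: not 2>4, total = 15+3 = 18
j=3,k=2: 3>2, total = 18+1 = 19
j=3,k=3: not 3>3, total = 19+3 = 22
j=3,k=4: not 3>4, total = 22+3 = 25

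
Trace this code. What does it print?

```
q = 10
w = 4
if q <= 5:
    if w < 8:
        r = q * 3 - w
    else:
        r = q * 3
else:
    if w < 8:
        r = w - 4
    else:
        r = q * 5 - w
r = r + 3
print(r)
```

3

q=10, w=4
q <= 5 is False; w < 8 is True
→ r = w - 4 = 0
r = 0+3 = 3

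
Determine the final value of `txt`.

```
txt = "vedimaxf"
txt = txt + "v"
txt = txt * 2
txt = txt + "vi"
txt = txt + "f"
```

'vedimaxfvvedimaxfvvif'

+ 'v' → 'vedimaxfv'
repeat ×2 → 'vedimaxfvvedimaxfv'
+ 'vi' → 'vedimaxfvvedimaxfvvi'
+ 'f' → 'vedimaxfvvedimaxfvvif'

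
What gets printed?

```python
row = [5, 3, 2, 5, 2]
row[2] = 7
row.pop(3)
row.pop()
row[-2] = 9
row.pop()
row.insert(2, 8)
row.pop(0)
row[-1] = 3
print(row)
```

[9, 3]

row[2] = 7 → [5, 3, 7, 5, 2]
pop(3) removes 5 → [5, 3, 7, 2]
pop() removes 2 → [5, 3, 7]
row[-2] = 9 → [5, 9, 7]
pop() removes 7 → [5, 9]
insert 8 at 2 → [5, 9, 8]
pop(0) removes 5 → [9, 8]
row[-1] = 3 → [9, 3]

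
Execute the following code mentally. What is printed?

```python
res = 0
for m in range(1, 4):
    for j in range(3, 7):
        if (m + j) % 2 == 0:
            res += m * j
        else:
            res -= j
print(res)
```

m=1,j=3: even sum, res = 0+3 = 3
m=1,j=4: odd sum, res = 3-4 = -1
m=1,j=5: even sum, res = (-1)+5 = 4
m=1,j=6: odd sum, res = 4-6 = -2
m=2,j=3: odd sum, res = (-2)-3 = -5
m=2,j=4: even sum, res = (-5)+8 = 3
m=2,j=5: odd sum, res = 3-5 = -2
m=2,j=6: even sum, res = (-2)+12 = 10
m=3,j=3: even sum, res = 10+9 = 19
m=3,j=4: odd sum, res = 19-4 = 15
m=3,j=5: even sum, res = 15+15 = 30
m=3,j=6: odd sum, res = 30-6 = 24

24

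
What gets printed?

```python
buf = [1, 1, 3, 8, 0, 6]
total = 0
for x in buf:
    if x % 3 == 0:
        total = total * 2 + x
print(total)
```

x=1: not %3==0
x=1: not %3==0
x=3: %3==0, total = 0*2+3 = 3
x=8: not %3==0
x=0: %3==0, total = 3*2+0 = 6
x=6: %3==0, total = 6*2+6 = 18

18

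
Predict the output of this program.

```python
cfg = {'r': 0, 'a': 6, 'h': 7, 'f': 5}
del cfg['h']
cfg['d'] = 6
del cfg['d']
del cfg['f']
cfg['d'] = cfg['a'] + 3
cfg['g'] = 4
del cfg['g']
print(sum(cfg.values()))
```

del 'h' → {'r': 0, 'a': 6, 'f': 5}
cfg['d'] = 6 → {'r': 0, 'a': 6, 'f': 5, 'd': 6}
del 'd' → {'r': 0, 'a': 6, 'f': 5}
del 'f' → {'r': 0, 'a': 6}
cfg['d'] = cfg['a']+3 = 9 → {'r': 0, 'a': 6, 'd': 9}
cfg['g'] = 4 → {'r': 0, 'a': 6, 'd': 9, 'g': 4}
del 'g' → {'r': 0, 'a': 6, 'd': 9}
sum of values = 15

15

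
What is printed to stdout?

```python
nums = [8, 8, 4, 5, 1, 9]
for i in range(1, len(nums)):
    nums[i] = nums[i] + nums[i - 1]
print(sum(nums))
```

130

i=1: nums[1] = 8+8 = 16 → [8, 16, 4, 5, 1, 9]
i=2: nums[2] = 4+16 = 20 → [8, 16, 20, 5, 1, 9]
i=3: nums[3] = 5+20 = 25 → [8, 16, 20, 25, 1, 9]
i=4: nums[4] = 1+25 = 26 → [8, 16, 20, 25, 26, 9]
i=5: nums[5] = 9+26 = 35 → [8, 16, 20, 25, 26, 35]
sum = 130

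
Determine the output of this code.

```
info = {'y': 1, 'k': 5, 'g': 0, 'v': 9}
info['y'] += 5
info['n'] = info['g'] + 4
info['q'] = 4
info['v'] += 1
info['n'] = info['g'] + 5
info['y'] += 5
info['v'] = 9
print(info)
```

{'y': 11, 'k': 5, 'g': 0, 'v': 9, 'n': 5, 'q': 4}

info['y'] = 1+5 = 6 → {'y': 6, 'k': 5, 'g': 0, 'v': 9}
info['n'] = info['g']+4 = 4 → {'y': 6, 'k': 5, 'g': 0, 'v': 9, 'n': 4}
info['q'] = 4 → {'y': 6, 'k': 5, 'g': 0, 'v': 9, 'n': 4, 'q': 4}
info['v'] = 9+1 = 10 → {'y': 6, 'k': 5, 'g': 0, 'v': 10, 'n': 4, 'q': 4}
info['n'] = info['g']+5 = 5 → {'y': 6, 'k': 5, 'g': 0, 'v': 10, 'n': 5, 'q': 4}
info['y'] = 6+5 = 11 → {'y': 11, 'k': 5, 'g': 0, 'v': 10, 'n': 5, 'q': 4}
info['v'] = 9 → {'y': 11, 'k': 5, 'g': 0, 'v': 9, 'n': 5, 'q': 4}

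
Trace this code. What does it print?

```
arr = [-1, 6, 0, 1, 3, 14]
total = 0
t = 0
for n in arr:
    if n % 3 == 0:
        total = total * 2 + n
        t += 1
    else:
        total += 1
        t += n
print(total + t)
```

55

n=-1: not %3==0, total = 0+1 = 1; t=-1
n=6: %3==0, total = 1*2+6 = 8; t=0
n=0: %3==0, total = 8*2+0 = 16; t=1
n=1: not %3==0, total = 16+1 = 17; t=2
n=3: %3==0, total = 17*2+3 = 37; t=3
n=14: not %3==0, total = 37+1 = 38; t=17
total+t = 38+17 = 55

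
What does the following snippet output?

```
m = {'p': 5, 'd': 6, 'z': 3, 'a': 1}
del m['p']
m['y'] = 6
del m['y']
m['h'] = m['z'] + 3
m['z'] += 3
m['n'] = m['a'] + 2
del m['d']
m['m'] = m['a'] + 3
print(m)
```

{'z': 6, 'a': 1, 'h': 6, 'n': 3, 'm': 4}

del 'p' → {'d': 6, 'z': 3, 'a': 1}
m['y'] = 6 → {'d': 6, 'z': 3, 'a': 1, 'y': 6}
del 'y' → {'d': 6, 'z': 3, 'a': 1}
m['h'] = m['z']+3 = 6 → {'d': 6, 'z': 3, 'a': 1, 'h': 6}
m['z'] = 3+3 = 6 → {'d': 6, 'z': 6, 'a': 1, 'h': 6}
m['n'] = m['a']+2 = 3 → {'d': 6, 'z': 6, 'a': 1, 'h': 6, 'n': 3}
del 'd' → {'z': 6, 'a': 1, 'h': 6, 'n': 3}
m['m'] = m['a']+3 = 4 → {'z': 6, 'a': 1, 'h': 6, 'n': 3, 'm': 4}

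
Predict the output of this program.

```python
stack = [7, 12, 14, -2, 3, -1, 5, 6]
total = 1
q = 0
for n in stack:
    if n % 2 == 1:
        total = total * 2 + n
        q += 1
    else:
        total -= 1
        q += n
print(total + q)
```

n=7: odd, total = 1*2+7 = 9; q=1
n=12: not odd, total = 9-1 = 8; q=13
n=14: not odd, total = 8-1 = 7; q=27
n=-2: not odd, total = 7-1 = 6; q=25
n=3: odd, total = 6*2+3 = 15; q=26
n=-1: odd, total = 15*2+(-1) = 29; q=27
n=5: odd, total = 29*2+5 = 63; q=28
n=6: not odd, total = 63-1 = 62; q=34
total+q = 62+34 = 96

96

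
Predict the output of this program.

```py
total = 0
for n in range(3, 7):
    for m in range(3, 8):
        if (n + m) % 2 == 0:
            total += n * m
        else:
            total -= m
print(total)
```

n=3,m=3: even sum, total = 0+9 = 9
n=3,m=4: odd sum, total = 9-4 = 5
n=3,m=5: even sum, total = 5+15 = 20
n=3,m=6: odd sum, total = 20-6 = 14
n=3,m=7: even sum, total = 14+21 = 35
n=4,m=3: odd sum, total = 35-3 = 32
n=4,m=4: even sum, total = 32+16 = 48
n=4,m=5: odd sum, total = 48-5 = 43
n=4,m=6: even sum, total = 43+24 = 67
n=4,m=7: odd sum, total = 67-7 = 60
n=5,m=3: even sum, total = 60+15 = 75
n=5,m=4: odd sum, total = 75-4 = 71
n=5,m=5: even sum, total = 71+25 = 96
n=5,m=6: odd sum, total = 96-6 = 90
n=5,m=7: even sum, total = 90+35 = 125
n=6,m=3: odd sum, total = 125-3 = 122
n=6,m=4: even sum, total = 122+24 = 146
n=6,m=5: odd sum, total = 146-5 = 141
n=6,m=6: even sum, total = 141+36 = 177
n=6,m=7: odd sum, total = 177-7 = 170

170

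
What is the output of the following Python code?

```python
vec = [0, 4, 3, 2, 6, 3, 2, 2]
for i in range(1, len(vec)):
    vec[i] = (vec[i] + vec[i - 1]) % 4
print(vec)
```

i=1: vec[1] = (4+0)%4 = 0 → [0, 0, 3, 2, 6, 3, 2, 2]
i=2: vec[2] = (3+0)%4 = 3 → [0, 0, 3, 2, 6, 3, 2, 2]
i=3: vec[3] = (2+3)%4 = 1 → [0, 0, 3, 1, 6, 3, 2, 2]
i=4: vec[4] = (6+1)%4 = 3 → [0, 0, 3, 1, 3, 3, 2, 2]
i=5: vec[5] = (3+3)%4 = 2 → [0, 0, 3, 1, 3, 2, 2, 2]
i=6: vec[6] = (2+2)%4 = 0 → [0, 0, 3, 1, 3, 2, 0, 2]
i=7: vec[7] = (2+0)%4 = 2 → [0, 0, 3, 1, 3, 2, 0, 2]

[0, 0, 3, 1, 3, 2, 0, 2]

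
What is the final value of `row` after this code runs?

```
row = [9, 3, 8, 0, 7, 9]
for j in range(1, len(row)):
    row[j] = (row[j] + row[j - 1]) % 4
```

[9, 0, 0, 0, 3, 0]

j=1: row[1] = (3+9)%4 = 0 → [9, 0, 8, 0, 7, 9]
j=2: row[2] = (8+0)%4 = 0 → [9, 0, 0, 0, 7, 9]
j=3: row[3] = (0+0)%4 = 0 → [9, 0, 0, 0, 7, 9]
j=4: row[4] = (7+0)%4 = 3 → [9, 0, 0, 0, 3, 9]
j=5: row[5] = (9+3)%4 = 0 → [9, 0, 0, 0, 3, 0]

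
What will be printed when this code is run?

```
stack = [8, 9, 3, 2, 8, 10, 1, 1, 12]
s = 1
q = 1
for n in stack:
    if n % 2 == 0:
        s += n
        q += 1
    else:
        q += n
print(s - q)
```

21

n=8: even, s = 1+8 = 9; q=2
n=9: not even; q=11
n=3: not even; q=14
n=2: even, s = 9+2 = 11; q=15
n=8: even, s = 11+8 = 19; q=16
n=10: even, s = 19+10 = 29; q=17
n=1: not even; q=18
n=1: not even; q=19
n=12: even, s = 29+12 = 41; q=20
s-q = 41-20 = 21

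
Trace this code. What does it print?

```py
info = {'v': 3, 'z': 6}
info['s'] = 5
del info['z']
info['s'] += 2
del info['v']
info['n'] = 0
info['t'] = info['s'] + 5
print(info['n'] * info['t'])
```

0

info['s'] = 5 → {'v': 3, 'z': 6, 's': 5}
del 'z' → {'v': 3, 's': 5}
info['s'] = 5+2 = 7 → {'v': 3, 's': 7}
del 'v' → {'s': 7}
info['n'] = 0 → {'s': 7, 'n': 0}
info['t'] = info['s']+5 = 12 → {'s': 7, 'n': 0, 't': 12}
info['n']*info['t'] = 0*12 = 0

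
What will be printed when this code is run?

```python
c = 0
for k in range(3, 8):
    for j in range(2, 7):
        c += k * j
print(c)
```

500

k=3,j=2: c = 0+6 = 6
k=3,j=3: c = 6+9 = 15
k=3,j=4: c = 15+12 = 27
k=3,j=5: c = 27+15 = 42
k=3,j=6: c = 42+18 = 60
k=4,j=2: c = 60+8 = 68
k=4,j=3: c = 68+12 = 80
k=4,j=4: c = 80+16 = 96
k=4,j=5: c = 96+20 = 116
k=4,j=6: c = 116+24 = 140
k=5,j=2: c = 140+10 = 150
k=5,j=3: c = 150+15 = 165
k=5,j=4: c = 165+20 = 185
k=5,j=5: c = 185+25 = 210
k=5,j=6: c = 210+30 = 240
k=6,j=2: c = 240+12 = 252
k=6,j=3: c = 252+18 = 270
k=6,j=4: c = 270+24 = 294
k=6,j=5: c = 294+30 = 324
k=6,j=6: c = 324+36 = 360
k=7,j=2: c = 360+14 = 374
k=7,j=3: c = 374+21 = 395
k=7,j=4: c = 395+28 = 423
k=7,j=5: c = 423+35 = 458
k=7,j=6: c = 458+42 = 500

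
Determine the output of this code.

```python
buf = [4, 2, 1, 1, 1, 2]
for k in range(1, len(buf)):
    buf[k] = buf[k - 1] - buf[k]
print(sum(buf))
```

3

k=1: buf[1] = 4-2 = 2 → [4, 2, 1, 1, 1, 2]
k=2: buf[2] = 2-1 = 1 → [4, 2, 1, 1, 1, 2]
k=3: buf[3] = 1-1 = 0 → [4, 2, 1, 0, 1, 2]
k=4: buf[4] = 0-1 = -1 → [4, 2, 1, 0, -1, 2]
k=5: buf[5] = (-1)-2 = -3 → [4, 2, 1, 0, -1, -3]
sum = 3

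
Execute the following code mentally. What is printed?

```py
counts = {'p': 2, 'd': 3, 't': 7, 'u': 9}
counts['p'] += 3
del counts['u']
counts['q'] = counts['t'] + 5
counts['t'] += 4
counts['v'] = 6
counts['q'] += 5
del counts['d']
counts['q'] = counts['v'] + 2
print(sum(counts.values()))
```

counts['p'] = 2+3 = 5 → {'p': 5, 'd': 3, 't': 7, 'u': 9}
del 'u' → {'p': 5, 'd': 3, 't': 7}
counts['q'] = counts['t']+5 = 12 → {'p': 5, 'd': 3, 't': 7, 'q': 12}
counts['t'] = 7+4 = 11 → {'p': 5, 'd': 3, 't': 11, 'q': 12}
counts['v'] = 6 → {'p': 5, 'd': 3, 't': 11, 'q': 12, 'v': 6}
counts['q'] = 12+5 = 17 → {'p': 5, 'd': 3, 't': 11, 'q': 17, 'v': 6}
del 'd' → {'p': 5, 't': 11, 'q': 17, 'v': 6}
counts['q'] = counts['v']+2 = 8 → {'p': 5, 't': 11, 'q': 8, 'v': 6}
sum of values = 30

30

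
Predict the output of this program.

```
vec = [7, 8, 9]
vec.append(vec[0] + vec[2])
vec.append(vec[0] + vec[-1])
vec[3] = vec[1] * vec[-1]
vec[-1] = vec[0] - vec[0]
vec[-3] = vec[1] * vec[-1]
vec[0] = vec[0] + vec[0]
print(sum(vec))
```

206

append vec[0]+vec[2] = 7+9 = 16 → [7, 8, 9, 16]
append vec[0]+vec[-1] = 7+16 = 23 → [7, 8, 9, 16, 23]
vec[3] = vec[1]*vec[-1] = 8*23 = 184 → [7, 8, 9, 184, 23]
vec[-1] = vec[0]-vec[0] = 7-7 = 0 → [7, 8, 9, 184, 0]
vec[-3] = vec[1]*vec[-1] = 8*0 = 0 → [7, 8, 0, 184, 0]
vec[0] = vec[0]+vec[0] = 7+7 = 14 → [14, 8, 0, 184, 0]
sum = 206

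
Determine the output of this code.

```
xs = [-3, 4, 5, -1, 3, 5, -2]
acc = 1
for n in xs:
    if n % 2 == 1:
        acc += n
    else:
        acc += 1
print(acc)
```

12

n=-3: odd, acc = 1+(-3) = -2
n=4: not odd, acc = (-2)+1 = -1
n=5: odd, acc = (-1)+5 = 4
n=-1: odd, acc = 4+(-1) = 3
n=3: odd, acc = 3+3 = 6
n=5: odd, acc = 6+5 = 11
n=-2: not odd, acc = 11+1 = 12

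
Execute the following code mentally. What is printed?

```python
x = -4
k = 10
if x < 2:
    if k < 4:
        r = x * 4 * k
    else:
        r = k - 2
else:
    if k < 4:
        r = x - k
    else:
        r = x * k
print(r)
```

8

x=-4, k=10
x < 2 is True; k < 4 is False
→ r = k - 2 = 8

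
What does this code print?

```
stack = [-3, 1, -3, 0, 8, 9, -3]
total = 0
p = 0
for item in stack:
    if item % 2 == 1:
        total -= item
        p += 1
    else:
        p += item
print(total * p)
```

item=-3: odd, total = 0-(-3) = 3; p=1
item=1: odd, total = 3-1 = 2; p=2
item=-3: odd, total = 2-(-3) = 5; p=3
item=0: not odd; p=3
item=8: not odd; p=11
item=9: odd, total = 5-9 = -4; p=12
item=-3: odd, total = (-4)-(-3) = -1; p=13
total*p = (-1)*13 = -13

-13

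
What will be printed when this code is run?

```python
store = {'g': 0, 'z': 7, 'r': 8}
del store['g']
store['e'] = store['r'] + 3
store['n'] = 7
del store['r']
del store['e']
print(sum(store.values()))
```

del 'g' → {'z': 7, 'r': 8}
store['e'] = store['r']+3 = 11 → {'z': 7, 'r': 8, 'e': 11}
store['n'] = 7 → {'z': 7, 'r': 8, 'e': 11, 'n': 7}
del 'r' → {'z': 7, 'e': 11, 'n': 7}
del 'e' → {'z': 7, 'n': 7}
sum of values = 14

14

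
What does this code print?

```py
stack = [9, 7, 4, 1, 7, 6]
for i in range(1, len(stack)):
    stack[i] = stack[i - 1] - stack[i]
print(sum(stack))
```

i=1: stack[1] = 9-7 = 2 → [9, 2, 4, 1, 7, 6]
i=2: stack[2] = 2-4 = -2 → [9, 2, -2, 1, 7, 6]
i=3: stack[3] = (-2)-1 = -3 → [9, 2, -2, -3, 7, 6]
i=4: stack[4] = (-3)-7 = -10 → [9, 2, -2, -3, -10, 6]
i=5: stack[5] = (-10)-6 = -16 → [9, 2, -2, -3, -10, -16]
sum = -20

-20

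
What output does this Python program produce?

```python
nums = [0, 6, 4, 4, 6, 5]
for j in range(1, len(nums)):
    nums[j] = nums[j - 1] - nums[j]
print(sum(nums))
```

-75

j=1: nums[1] = 0-6 = -6 → [0, -6, 4, 4, 6, 5]
j=2: nums[2] = (-6)-4 = -10 → [0, -6, -10, 4, 6, 5]
j=3: nums[3] = (-10)-4 = -14 → [0, -6, -10, -14, 6, 5]
j=4: nums[4] = (-14)-6 = -20 → [0, -6, -10, -14, -20, 5]
j=5: nums[5] = (-20)-5 = -25 → [0, -6, -10, -14, -20, -25]
sum = -75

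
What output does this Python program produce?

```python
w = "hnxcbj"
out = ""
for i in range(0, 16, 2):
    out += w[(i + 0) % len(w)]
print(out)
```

i=0: add w[0]='h' → 'h'
i=2: add w[2]='x' → 'hx'
i=4: add w[4]='b' → 'hxb'
i=6: add w[0]='h' → 'hxbh'
i=8: add w[2]='x' → 'hxbhx'
i=10: add w[4]='b' → 'hxbhxb'
i=12: add w[0]='h' → 'hxbhxbh'
i=14: add w[2]='x' → 'hxbhxbhx'

hxbhxbhx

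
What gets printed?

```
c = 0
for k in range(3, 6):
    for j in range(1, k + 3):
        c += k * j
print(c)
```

k=3,j=1: c = 0+3 = 3
k=3,j=2: c = 3+6 = 9
k=3,j=3: c = 9+9 = 18
k=3,j=4: c = 18+12 = 30
k=3,j=5: c = 30+15 = 45
k=4,j=1: c = 45+4 = 49
k=4,j=2: c = 49+8 = 57
k=4,j=3: c = 57+12 = 69
k=4,j=4: c = 69+16 = 85
k=4,j=5: c = 85+20 = 105
k=4,j=6: c = 105+24 = 129
k=5,j=1: c = 129+5 = 134
k=5,j=2: c = 134+10 = 144
k=5,j=3: c = 144+15 = 159
k=5,j=4: c = 159+20 = 179
k=5,j=5: c = 179+25 = 204
k=5,j=6: c = 204+30 = 234
k=5,j=7: c = 234+35 = 269

269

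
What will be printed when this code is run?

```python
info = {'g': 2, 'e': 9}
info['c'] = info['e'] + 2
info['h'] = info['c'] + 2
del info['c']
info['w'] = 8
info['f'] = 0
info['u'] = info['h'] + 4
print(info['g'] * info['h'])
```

info['c'] = info['e']+2 = 11 → {'g': 2, 'e': 9, 'c': 11}
info['h'] = info['c']+2 = 13 → {'g': 2, 'e': 9, 'c': 11, 'h': 13}
del 'c' → {'g': 2, 'e': 9, 'h': 13}
info['w'] = 8 → {'g': 2, 'e': 9, 'h': 13, 'w': 8}
info['f'] = 0 → {'g': 2, 'e': 9, 'h': 13, 'w': 8, 'f': 0}
info['u'] = info['h']+4 = 17 → {'g': 2, 'e': 9, 'h': 13, 'w': 8, 'f': 0, 'u': 17}
info['g']*info['h'] = 2*13 = 26

26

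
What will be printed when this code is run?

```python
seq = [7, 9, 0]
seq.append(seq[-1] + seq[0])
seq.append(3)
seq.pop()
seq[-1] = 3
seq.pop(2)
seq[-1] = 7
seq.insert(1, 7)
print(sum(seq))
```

append seq[-1]+seq[0] = 0+7 = 7 → [7, 9, 0, 7]
append 3 → [7, 9, 0, 7, 3]
pop() removes 3 → [7, 9, 0, 7]
seq[-1] = 3 → [7, 9, 0, 3]
pop(2) removes 0 → [7, 9, 3]
seq[-1] = 7 → [7, 9, 7]
insert 7 at 1 → [7, 7, 9, 7]
sum = 30

30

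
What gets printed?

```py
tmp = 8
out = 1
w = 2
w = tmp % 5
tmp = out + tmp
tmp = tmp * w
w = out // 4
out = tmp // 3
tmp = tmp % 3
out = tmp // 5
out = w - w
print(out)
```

0

w = 8%5 = 3
tmp = 1+8 = 9
tmp = 9*3 = 27
w = 1//4 = 0
out = 27//3 = 9
tmp = 27%3 = 0
out = 0//5 = 0
out = 0-0 = 0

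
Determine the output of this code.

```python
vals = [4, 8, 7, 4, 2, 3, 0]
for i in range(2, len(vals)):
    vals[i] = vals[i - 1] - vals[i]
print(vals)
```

[4, 8, 1, -3, -5, -8, -8]

i=2: vals[2] = 8-7 = 1 → [4, 8, 1, 4, 2, 3, 0]
i=3: vals[3] = 1-4 = -3 → [4, 8, 1, -3, 2, 3, 0]
i=4: vals[4] = (-3)-2 = -5 → [4, 8, 1, -3, -5, 3, 0]
i=5: vals[5] = (-5)-3 = -8 → [4, 8, 1, -3, -5, -8, 0]
i=6: vals[6] = (-8)-0 = -8 → [4, 8, 1, -3, -5, -8, -8]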